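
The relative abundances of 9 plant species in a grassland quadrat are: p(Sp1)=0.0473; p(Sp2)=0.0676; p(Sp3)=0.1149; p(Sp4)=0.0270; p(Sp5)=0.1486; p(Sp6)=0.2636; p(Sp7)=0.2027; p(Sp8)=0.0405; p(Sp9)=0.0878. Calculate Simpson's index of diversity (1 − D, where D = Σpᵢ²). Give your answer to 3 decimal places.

D = 0.0473² + 0.0676² + 0.1149² + 0.027² + 0.1486² + 0.2636² + 0.2027² + 0.0405² + 0.0878² = 0.00224 + 0.00457 + 0.01320 + 0.00073 + 0.02208 + 0.06948 + 0.04109 + 0.00164 + 0.00771 = 0.16274 (working shown to 5 dp, full precision carried).
So 1 − D = 0.83726, i.e. 0.837 to 3 decimal places.

0.837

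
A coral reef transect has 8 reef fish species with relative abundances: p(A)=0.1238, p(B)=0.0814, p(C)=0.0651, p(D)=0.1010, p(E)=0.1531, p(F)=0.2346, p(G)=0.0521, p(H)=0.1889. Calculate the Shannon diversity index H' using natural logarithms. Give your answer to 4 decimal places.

1.9684

Each pᵢ ln pᵢ term (working shown to 6 dp, full precision carried): 0.1238×(-2.089088)=-0.258629, 0.0814×(-2.508380)=-0.204182, 0.0651×(-2.731831)=-0.177842, 0.101×(-2.292635)=-0.231556, 0.1531×(-1.876664)=-0.287317, 0.2346×(-1.449873)=-0.340140, 0.0521×(-2.954590)=-0.153934, 0.1889×(-1.666538)=-0.314809.
Sum = -1.968410, so H' = 1.9684.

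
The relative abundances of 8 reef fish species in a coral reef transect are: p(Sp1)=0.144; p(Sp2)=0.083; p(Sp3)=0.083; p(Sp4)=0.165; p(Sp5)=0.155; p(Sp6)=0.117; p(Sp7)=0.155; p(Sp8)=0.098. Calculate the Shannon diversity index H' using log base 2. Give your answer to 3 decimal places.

2.952

Each pᵢ log₂ pᵢ term (working shown to 5 dp, full precision carried): 0.144×(-2.79586)=-0.40260, 0.083×(-3.59074)=-0.29803, 0.083×(-3.59074)=-0.29803, 0.165×(-2.59946)=-0.42891, 0.155×(-2.68966)=-0.41690, 0.117×(-3.09542)=-0.36216, 0.155×(-2.68966)=-0.41690, 0.098×(-3.35107)=-0.32841.
Sum = -2.95194, so H' = 2.952.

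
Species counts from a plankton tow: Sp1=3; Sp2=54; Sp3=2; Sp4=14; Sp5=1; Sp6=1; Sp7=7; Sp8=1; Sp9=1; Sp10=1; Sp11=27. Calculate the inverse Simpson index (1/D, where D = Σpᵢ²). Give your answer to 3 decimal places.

Total N = 3+54+2+14+1+1+7+1+1+1+27 = 112, so the proportions are 0.0267857, 0.4821429, 0.0178571, 0.125, 0.0089286, 0.0089286, 0.0625, 0.0089286, 0.0089286, 0.0089286, 0.2410714 (working shown to 7 dp, full precision carried).
D = 0.0267857² + 0.4821429² + 0.0178571² + 0.125² + 0.0089286² + 0.0089286² + 0.0625² + 0.0089286² + 0.0089286² + 0.0089286² + 0.2410714² = 0.0007175 + 0.2324617 + 0.0003189 + 0.0156250 + 0.0000797 + 0.0000797 + 0.0039062 + 0.0000797 + 0.0000797 + 0.0000797 + 0.0581154 = 0.3115434.
So 1/D = 3.20983, i.e. 3.210 to 3 decimal places.

3.210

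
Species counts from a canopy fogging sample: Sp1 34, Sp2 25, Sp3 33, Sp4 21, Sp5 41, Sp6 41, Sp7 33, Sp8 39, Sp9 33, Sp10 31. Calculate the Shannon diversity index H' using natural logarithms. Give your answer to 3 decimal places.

Total N = 34+25+33+21+41+41+33+39+33+31 = 331, so the proportions are 0.10272, 0.07553, 0.0997, 0.06344, 0.12387, 0.12387, 0.0997, 0.11782, 0.0997, 0.09366 (working shown to 5 dp, full precision carried).
Each pᵢ ln pᵢ term: 0.10272×(-2.27576)=-0.23376, 0.07553×(-2.58324)=-0.19511, 0.0997×(-2.30561)=-0.22986, 0.06344×(-2.75760)=-0.17495, 0.12387×(-2.08855)=-0.25870, 0.12387×(-2.08855)=-0.25870, 0.0997×(-2.30561)=-0.22986, 0.11782×(-2.13856)=-0.25197, 0.0997×(-2.30561)=-0.22986, 0.09366×(-2.36813)=-0.22179.
Sum = -2.28459, so H' = 2.285.

2.285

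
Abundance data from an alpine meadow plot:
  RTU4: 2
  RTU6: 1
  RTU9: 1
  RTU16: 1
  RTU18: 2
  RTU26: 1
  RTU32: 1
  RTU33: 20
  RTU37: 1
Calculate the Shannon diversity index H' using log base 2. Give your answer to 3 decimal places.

1.892

Total N = 2+1+1+1+2+1+1+20+1 = 30, so the proportions are 0.06667, 0.03333, 0.03333, 0.03333, 0.06667, 0.03333, 0.03333, 0.66667, 0.03333 (working shown to 5 dp, full precision carried).
Each pᵢ log₂ pᵢ term: 0.06667×(-3.90689)=-0.26046, 0.03333×(-4.90689)=-0.16356, 0.03333×(-4.90689)=-0.16356, 0.03333×(-4.90689)=-0.16356, 0.06667×(-3.90689)=-0.26046, 0.03333×(-4.90689)=-0.16356, 0.03333×(-4.90689)=-0.16356, 0.66667×(-0.58496)=-0.38998, 0.03333×(-4.90689)=-0.16356.
Sum = -1.89227, so H' = 1.892.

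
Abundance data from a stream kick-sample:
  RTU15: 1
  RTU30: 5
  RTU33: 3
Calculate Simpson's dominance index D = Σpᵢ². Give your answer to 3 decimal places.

0.432

Total N = 1+5+3 = 9, so the proportions are 0.11111, 0.55556, 0.33333 (working shown to 5 dp, full precision carried).
D = 0.11111² + 0.55556² + 0.33333² = 0.01235 + 0.30864 + 0.11111 = 0.43210.
To 3 decimal places, D = 0.432.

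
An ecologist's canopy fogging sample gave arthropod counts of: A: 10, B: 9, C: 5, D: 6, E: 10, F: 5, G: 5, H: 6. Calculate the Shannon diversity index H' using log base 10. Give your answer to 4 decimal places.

0.8837

Total N = 10+9+5+6+10+5+5+6 = 56, so the proportions are 0.178571, 0.160714, 0.089286, 0.107143, 0.178571, 0.089286, 0.089286, 0.107143 (working shown to 6 dp, full precision carried).
Each pᵢ log₁₀ pᵢ term: 0.178571×(-0.748188)=-0.133605, 0.160714×(-0.793946)=-0.127598, 0.089286×(-1.049218)=-0.093680, 0.107143×(-0.970037)=-0.103933, 0.178571×(-0.748188)=-0.133605, 0.089286×(-1.049218)=-0.093680, 0.089286×(-1.049218)=-0.093680, 0.107143×(-0.970037)=-0.103933.
Sum = -0.883714, so H' = 0.8837.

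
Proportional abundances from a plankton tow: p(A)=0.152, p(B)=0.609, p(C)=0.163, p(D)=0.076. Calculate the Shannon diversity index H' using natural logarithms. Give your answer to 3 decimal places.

1.080

Each pᵢ ln pᵢ term (working shown to 5 dp, full precision carried): 0.152×(-1.88387)=-0.28635, 0.609×(-0.49594)=-0.30203, 0.163×(-1.81401)=-0.29568, 0.076×(-2.57702)=-0.19585.
Sum = -1.07991, so H' = 1.080.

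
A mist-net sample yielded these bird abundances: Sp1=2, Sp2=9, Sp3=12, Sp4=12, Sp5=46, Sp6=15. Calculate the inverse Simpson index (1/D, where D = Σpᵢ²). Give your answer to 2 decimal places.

Total N = 2+9+12+12+46+15 = 96, so the proportions are 0.020833, 0.09375, 0.125, 0.125, 0.479167, 0.15625 (working shown to 6 dp, full precision carried).
D = 0.020833² + 0.09375² + 0.125² + 0.125² + 0.479167² + 0.15625² = 0.000434 + 0.008789 + 0.015625 + 0.015625 + 0.229601 + 0.024414 = 0.294488.
So 1/D = 3.3957, i.e. 3.40 to 2 decimal places.

3.40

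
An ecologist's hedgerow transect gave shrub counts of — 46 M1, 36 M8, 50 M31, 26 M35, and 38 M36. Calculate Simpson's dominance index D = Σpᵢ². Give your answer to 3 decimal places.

Total N = 46+36+50+26+38 = 196, so the proportions are 0.23469, 0.18367, 0.2551, 0.13265, 0.19388 (working shown to 5 dp, full precision carried).
D = 0.23469² + 0.18367² + 0.2551² + 0.13265² + 0.19388² = 0.05508 + 0.03374 + 0.06508 + 0.01760 + 0.03759 = 0.20908.
To 3 decimal places, D = 0.209.

0.209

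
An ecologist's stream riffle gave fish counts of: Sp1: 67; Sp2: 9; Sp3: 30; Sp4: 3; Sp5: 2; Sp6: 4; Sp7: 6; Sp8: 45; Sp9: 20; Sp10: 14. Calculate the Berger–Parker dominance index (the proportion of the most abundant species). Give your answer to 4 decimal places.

Total N = 67+9+30+3+2+4+6+45+20+14 = 200, so the proportions are 0.335, 0.045, 0.15, 0.015, 0.01, 0.02, 0.03, 0.225, 0.1, 0.07 (working shown to 6 dp, full precision carried).
The largest proportion is 0.335, i.e. d = 0.3350 to 4 decimal places.

0.3350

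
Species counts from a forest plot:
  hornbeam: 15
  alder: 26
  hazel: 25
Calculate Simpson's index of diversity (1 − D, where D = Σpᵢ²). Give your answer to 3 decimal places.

Total N = 15+26+25 = 66, so the proportions are 0.22727, 0.39394, 0.37879 (working shown to 5 dp, full precision carried).
D = 0.22727² + 0.39394² + 0.37879² = 0.05165 + 0.15519 + 0.14348 = 0.35032.
So 1 − D = 0.64968, i.e. 0.650 to 3 decimal places.

0.650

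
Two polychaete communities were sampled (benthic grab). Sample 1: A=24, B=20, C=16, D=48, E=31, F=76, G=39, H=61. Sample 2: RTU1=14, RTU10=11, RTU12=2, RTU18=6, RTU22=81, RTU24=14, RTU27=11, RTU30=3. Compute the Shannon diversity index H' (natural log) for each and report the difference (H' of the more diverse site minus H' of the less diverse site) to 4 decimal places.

Sample 1: N=315, proportions 0.07619, 0.063492, 0.050794, 0.152381, 0.098413, 0.24127, 0.12381, 0.193651, giving H' = 1.957022 (working shown to 6 dp, full precision carried).
Sample 2: N=142, proportions 0.098592, 0.077465, 0.014085, 0.042254, 0.570423, 0.098592, 0.077465, 0.021127, giving H' = 1.448571.
Difference = |1.957022 − 1.448571| = 0.508451, i.e. 0.5085 to 4 decimal places.

0.5085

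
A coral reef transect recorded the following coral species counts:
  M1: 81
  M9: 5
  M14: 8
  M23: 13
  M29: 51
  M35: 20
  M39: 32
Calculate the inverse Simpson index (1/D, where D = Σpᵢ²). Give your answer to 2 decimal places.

Total N = 81+5+8+13+51+20+32 = 210, so the proportions are 0.385714, 0.02381, 0.038095, 0.061905, 0.242857, 0.095238, 0.152381 (working shown to 6 dp, full precision carried).
D = 0.385714² + 0.02381² + 0.038095² + 0.061905² + 0.242857² + 0.095238² + 0.152381² = 0.148776 + 0.000567 + 0.001451 + 0.003832 + 0.058980 + 0.009070 + 0.023220 = 0.245896.
So 1/D = 4.0668, i.e. 4.07 to 2 decimal places.

4.07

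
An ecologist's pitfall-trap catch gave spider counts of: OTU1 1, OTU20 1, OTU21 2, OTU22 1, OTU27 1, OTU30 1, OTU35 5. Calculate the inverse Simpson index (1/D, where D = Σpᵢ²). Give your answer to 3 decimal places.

4.235

Total N = 1+1+2+1+1+1+5 = 12, so the proportions are 0.0833333, 0.0833333, 0.1666667, 0.0833333, 0.0833333, 0.0833333, 0.4166667 (working shown to 7 dp, full precision carried).
D = 0.0833333² + 0.0833333² + 0.1666667² + 0.0833333² + 0.0833333² + 0.0833333² + 0.4166667² = 0.0069444 + 0.0069444 + 0.0277778 + 0.0069444 + 0.0069444 + 0.0069444 + 0.1736111 = 0.2361111.
So 1/D = 4.23529, i.e. 4.235 to 3 decimal places.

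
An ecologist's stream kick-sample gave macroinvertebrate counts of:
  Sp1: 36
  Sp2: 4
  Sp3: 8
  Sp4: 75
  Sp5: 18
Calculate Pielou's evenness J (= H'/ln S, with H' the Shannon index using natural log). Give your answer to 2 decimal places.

0.75

Total N = 36+4+8+75+18 = 141, so the proportions are 0.2553, 0.0284, 0.0567, 0.5319, 0.1277 (working shown to 4 dp, full precision carried).
H' = −Σ pᵢ ln pᵢ = −((-0.3486) + (-0.1011) + (-0.1628) + (-0.3358) + (-0.2628)) = 1.2110.
With S = 5 species, ln S = 1.6094, so J = 1.2110/1.6094 = 0.7524, i.e. 0.75 to 2 decimal places.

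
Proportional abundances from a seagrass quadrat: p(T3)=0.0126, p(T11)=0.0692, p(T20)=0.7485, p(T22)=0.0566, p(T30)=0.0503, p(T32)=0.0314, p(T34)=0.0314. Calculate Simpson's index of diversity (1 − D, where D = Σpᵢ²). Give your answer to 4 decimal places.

D = 0.0126² + 0.0692² + 0.7485² + 0.0566² + 0.0503² + 0.0314² + 0.0314² = 0.000159 + 0.004789 + 0.560252 + 0.003204 + 0.002530 + 0.000986 + 0.000986 = 0.572905 (working shown to 6 dp, full precision carried).
So 1 − D = 0.427095, i.e. 0.4271 to 4 decimal places.

0.4271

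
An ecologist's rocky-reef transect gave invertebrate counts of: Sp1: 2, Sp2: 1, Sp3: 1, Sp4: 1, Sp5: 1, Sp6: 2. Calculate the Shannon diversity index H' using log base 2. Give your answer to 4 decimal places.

2.5000

Total N = 2+1+1+1+1+2 = 8, so the proportions are 0.25, 0.125, 0.125, 0.125, 0.125, 0.25 (working shown to 6 dp, full precision carried).
Each pᵢ log₂ pᵢ term: 0.25×(-2.000000)=-0.500000, 0.125×(-3.000000)=-0.375000, 0.125×(-3.000000)=-0.375000, 0.125×(-3.000000)=-0.375000, 0.125×(-3.000000)=-0.375000, 0.25×(-2.000000)=-0.500000.
Sum = -2.500000, so H' = 2.5000.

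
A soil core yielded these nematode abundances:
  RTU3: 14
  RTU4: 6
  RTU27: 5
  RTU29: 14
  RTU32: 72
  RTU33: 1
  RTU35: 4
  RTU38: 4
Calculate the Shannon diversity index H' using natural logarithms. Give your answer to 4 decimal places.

1.3566

Total N = 14+6+5+14+72+1+4+4 = 120, so the proportions are 0.116667, 0.05, 0.041667, 0.116667, 0.6, 0.008333, 0.033333, 0.033333 (working shown to 6 dp, full precision carried).
Each pᵢ ln pᵢ term: 0.116667×(-2.148434)=-0.250651, 0.05×(-2.995732)=-0.149787, 0.041667×(-3.178054)=-0.132419, 0.116667×(-2.148434)=-0.250651, 0.6×(-0.510826)=-0.306495, 0.008333×(-4.787492)=-0.039896, 0.033333×(-3.401197)=-0.113373, 0.033333×(-3.401197)=-0.113373.
Sum = -1.356645, so H' = 1.3566.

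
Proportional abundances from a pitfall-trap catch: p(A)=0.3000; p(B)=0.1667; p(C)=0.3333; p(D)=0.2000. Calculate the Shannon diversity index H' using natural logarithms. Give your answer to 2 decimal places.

Each pᵢ ln pᵢ term (working shown to 4 dp, full precision carried): 0.3×(-1.2040)=-0.3612, 0.1667×(-1.7916)=-0.2987, 0.3333×(-1.0987)=-0.3662, 0.2×(-1.6094)=-0.3219.
Sum = -1.3479, so H' = 1.35.

1.35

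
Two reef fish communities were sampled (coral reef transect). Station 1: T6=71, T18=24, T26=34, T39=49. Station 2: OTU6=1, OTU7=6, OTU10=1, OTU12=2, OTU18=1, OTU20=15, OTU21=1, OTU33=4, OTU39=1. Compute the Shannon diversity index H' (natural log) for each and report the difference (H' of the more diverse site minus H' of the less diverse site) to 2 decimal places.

0.34

Station 1: N=178, proportions 0.3989, 0.1348, 0.191, 0.2753, giving H' = 1.3081 (working shown to 4 dp, full precision carried).
Station 2: N=32, proportions 0.0312, 0.1875, 0.0312, 0.0625, 0.0312, 0.4688, 0.0312, 0.125, 0.0312, giving H' = 1.6438.
Difference = |1.3081 − 1.6438| = 0.3357, i.e. 0.34 to 2 decimal places.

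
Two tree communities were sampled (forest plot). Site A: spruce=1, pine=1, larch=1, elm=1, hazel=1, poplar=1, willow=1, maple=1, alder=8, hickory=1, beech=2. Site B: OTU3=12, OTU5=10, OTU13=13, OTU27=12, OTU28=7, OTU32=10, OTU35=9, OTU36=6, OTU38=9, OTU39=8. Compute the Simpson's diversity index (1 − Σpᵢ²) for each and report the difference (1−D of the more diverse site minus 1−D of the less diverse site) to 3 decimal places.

Site A: N=19, proportions 0.0526316, 0.0526316, 0.0526316, 0.0526316, 0.0526316, 0.0526316, 0.0526316, 0.0526316, 0.4210526, 0.0526316, 0.1052632, giving 1−D = 0.7867036 (working shown to 7 dp, full precision carried).
Site B: N=96, proportions 0.125, 0.1041667, 0.1354167, 0.125, 0.0729167, 0.1041667, 0.09375, 0.0625, 0.09375, 0.0833333, giving 1−D = 0.8949653.
Difference = |0.7867036 − 0.8949653| = 0.1082617, i.e. 0.108 to 3 decimal places.

0.108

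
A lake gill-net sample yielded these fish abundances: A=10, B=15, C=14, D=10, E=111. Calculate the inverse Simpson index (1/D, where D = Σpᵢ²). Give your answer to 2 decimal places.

Total N = 10+15+14+10+111 = 160, so the proportions are 0.0625, 0.09375, 0.0875, 0.0625, 0.69375 (working shown to 5 dp, full precision carried).
D = 0.0625² + 0.09375² + 0.0875² + 0.0625² + 0.69375² = 0.00391 + 0.00879 + 0.00766 + 0.00391 + 0.48129 = 0.50555.
So 1/D = 1.9781, i.e. 1.98 to 2 decimal places.

1.98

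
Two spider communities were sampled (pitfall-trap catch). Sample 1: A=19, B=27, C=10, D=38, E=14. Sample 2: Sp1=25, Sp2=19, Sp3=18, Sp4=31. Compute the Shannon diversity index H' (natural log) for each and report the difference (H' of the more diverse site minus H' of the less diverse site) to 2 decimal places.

Sample 1: N=108, proportions 0.1759, 0.25, 0.0926, 0.3519, 0.1296, giving H' = 1.5050 (working shown to 4 dp, full precision carried).
Sample 2: N=93, proportions 0.2688, 0.2043, 0.1935, 0.3333, giving H' = 1.3617.
Difference = |1.5050 − 1.3617| = 0.1433, i.e. 0.14 to 2 decimal places.

0.14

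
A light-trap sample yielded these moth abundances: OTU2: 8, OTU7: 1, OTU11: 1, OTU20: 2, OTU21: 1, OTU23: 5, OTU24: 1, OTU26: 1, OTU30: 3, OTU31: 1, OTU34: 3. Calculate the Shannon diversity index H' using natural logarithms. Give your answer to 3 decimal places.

Total N = 8+1+1+2+1+5+1+1+3+1+3 = 27, so the proportions are 0.2963, 0.03704, 0.03704, 0.07407, 0.03704, 0.18519, 0.03704, 0.03704, 0.11111, 0.03704, 0.11111 (working shown to 5 dp, full precision carried).
Each pᵢ ln pᵢ term: 0.2963×(-1.21640)=-0.36041, 0.03704×(-3.29584)=-0.12207, 0.03704×(-3.29584)=-0.12207, 0.07407×(-2.60269)=-0.19279, 0.03704×(-3.29584)=-0.12207, 0.18519×(-1.68640)=-0.31230, 0.03704×(-3.29584)=-0.12207, 0.03704×(-3.29584)=-0.12207, 0.11111×(-2.19722)=-0.24414, 0.03704×(-3.29584)=-0.12207, 0.11111×(-2.19722)=-0.24414.
Sum = -2.08618, so H' = 2.086.

2.086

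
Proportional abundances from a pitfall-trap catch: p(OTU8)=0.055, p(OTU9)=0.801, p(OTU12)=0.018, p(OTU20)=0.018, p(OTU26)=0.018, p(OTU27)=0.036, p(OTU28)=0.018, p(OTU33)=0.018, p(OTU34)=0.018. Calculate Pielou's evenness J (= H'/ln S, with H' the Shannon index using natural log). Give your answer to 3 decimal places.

0.405

H' = −Σ pᵢ ln pᵢ = −((-0.15952) + (-0.17774) + (-0.07231) + (-0.07231) + (-0.07231) + (-0.11967) + (-0.07231) + (-0.07231) + (-0.07231)) = 0.89081 (working shown to 5 dp, full precision carried).
With S = 9 species, ln S = 2.19722, so J = 0.89081/2.19722 = 0.40543, i.e. 0.405 to 3 decimal places.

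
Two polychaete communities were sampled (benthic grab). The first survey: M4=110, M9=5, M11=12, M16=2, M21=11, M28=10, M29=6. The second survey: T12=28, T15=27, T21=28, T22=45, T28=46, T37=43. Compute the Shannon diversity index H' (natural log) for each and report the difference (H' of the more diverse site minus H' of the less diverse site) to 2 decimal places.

0.67

The first survey: N=156, proportions 0.7051, 0.0321, 0.0769, 0.0128, 0.0705, 0.0641, 0.0385, giving H' = 1.0982 (working shown to 4 dp, full precision carried).
The second survey: N=217, proportions 0.129, 0.1244, 0.129, 0.2074, 0.212, 0.1982, giving H' = 1.7636.
Difference = |1.0982 − 1.7636| = 0.6654, i.e. 0.67 to 2 decimal places.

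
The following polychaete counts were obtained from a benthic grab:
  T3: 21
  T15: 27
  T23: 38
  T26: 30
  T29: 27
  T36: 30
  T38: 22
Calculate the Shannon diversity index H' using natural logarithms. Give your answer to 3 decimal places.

Total N = 21+27+38+30+27+30+22 = 195, so the proportions are 0.10769, 0.13846, 0.19487, 0.15385, 0.13846, 0.15385, 0.11282 (working shown to 5 dp, full precision carried).
Each pᵢ ln pᵢ term: 0.10769×(-2.22848)=-0.23999, 0.13846×(-1.97716)=-0.27376, 0.19487×(-1.63541)=-0.31870, 0.15385×(-1.87180)=-0.28797, 0.13846×(-1.97716)=-0.27376, 0.15385×(-1.87180)=-0.28797, 0.11282×(-2.18196)=-0.24617.
Sum = -1.92832, so H' = 1.928.

1.928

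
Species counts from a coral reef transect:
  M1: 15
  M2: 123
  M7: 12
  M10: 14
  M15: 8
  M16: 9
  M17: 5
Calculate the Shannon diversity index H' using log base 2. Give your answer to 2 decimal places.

Total N = 15+123+12+14+8+9+5 = 186, so the proportions are 0.0806, 0.6613, 0.0645, 0.0753, 0.043, 0.0484, 0.0269 (working shown to 4 dp, full precision carried).
Each pᵢ log₂ pᵢ term: 0.0806×(-3.6323)=-0.2929, 0.6613×(-0.5966)=-0.3946, 0.0645×(-3.9542)=-0.2551, 0.0753×(-3.7318)=-0.2809, 0.043×(-4.5392)=-0.1952, 0.0484×(-4.3692)=-0.2114, 0.0269×(-5.2172)=-0.1402.
Sum = -1.7704, so H' = 1.77.

1.77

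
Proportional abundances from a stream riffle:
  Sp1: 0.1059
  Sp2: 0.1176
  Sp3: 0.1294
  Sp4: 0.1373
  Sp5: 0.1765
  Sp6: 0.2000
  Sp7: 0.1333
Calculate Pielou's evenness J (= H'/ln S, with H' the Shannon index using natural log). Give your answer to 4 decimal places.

0.9884

H' = −Σ pᵢ ln pᵢ = −((-0.237773) + (-0.251719) + (-0.264603) + (-0.272621) + (-0.306128) + (-0.321888) + (-0.268620)) = 1.923351 (working shown to 6 dp, full precision carried).
With S = 7 species, ln S = 1.945910, so J = 1.923351/1.945910 = 0.988407, i.e. 0.9884 to 4 decimal places.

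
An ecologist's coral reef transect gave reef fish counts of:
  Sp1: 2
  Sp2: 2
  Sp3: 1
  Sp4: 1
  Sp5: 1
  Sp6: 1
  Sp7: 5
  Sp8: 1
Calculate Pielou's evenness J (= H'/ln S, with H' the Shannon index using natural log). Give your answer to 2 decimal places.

0.90

Total N = 2+2+1+1+1+1+5+1 = 14, so the proportions are 0.1429, 0.1429, 0.0714, 0.0714, 0.0714, 0.0714, 0.3571, 0.0714 (working shown to 4 dp, full precision carried).
H' = −Σ pᵢ ln pᵢ = −((-0.2780) + (-0.2780) + (-0.1885) + (-0.1885) + (-0.1885) + (-0.1885) + (-0.3677) + (-0.1885)) = 1.8662.
With S = 8 species, ln S = 2.0794, so J = 1.8662/2.0794 = 0.8975, i.e. 0.90 to 2 decimal places.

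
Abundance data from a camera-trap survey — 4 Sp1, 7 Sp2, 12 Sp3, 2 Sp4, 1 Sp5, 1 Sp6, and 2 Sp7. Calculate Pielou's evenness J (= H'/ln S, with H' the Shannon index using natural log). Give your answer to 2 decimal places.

Total N = 4+7+12+2+1+1+2 = 29, so the proportions are 0.1379, 0.2414, 0.4138, 0.069, 0.0345, 0.0345, 0.069 (working shown to 4 dp, full precision carried).
H' = −Σ pᵢ ln pᵢ = −((-0.2732) + (-0.3431) + (-0.3651) + (-0.1844) + (-0.1161) + (-0.1161) + (-0.1844)) = 1.5825.
With S = 7 species, ln S = 1.9459, so J = 1.5825/1.9459 = 0.8133, i.e. 0.81 to 2 decimal places.

0.81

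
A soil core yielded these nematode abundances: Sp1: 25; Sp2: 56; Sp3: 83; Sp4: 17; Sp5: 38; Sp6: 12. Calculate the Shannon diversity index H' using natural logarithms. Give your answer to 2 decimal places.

1.59

Total N = 25+56+83+17+38+12 = 231, so the proportions are 0.1082, 0.2424, 0.3593, 0.0736, 0.1645, 0.0519 (working shown to 4 dp, full precision carried).
Each pᵢ ln pᵢ term: 0.1082×(-2.2235)=-0.2406, 0.2424×(-1.4171)=-0.3435, 0.3593×(-1.0236)=-0.3678, 0.0736×(-2.6092)=-0.1920, 0.1645×(-1.8048)=-0.2969, 0.0519×(-2.9575)=-0.1536.
Sum = -1.5945, so H' = 1.59.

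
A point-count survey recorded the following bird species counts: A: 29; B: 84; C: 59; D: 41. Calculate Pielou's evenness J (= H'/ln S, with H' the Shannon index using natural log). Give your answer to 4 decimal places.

0.9458

Total N = 29+84+59+41 = 213, so the proportions are 0.13615, 0.394366, 0.276995, 0.192488 (working shown to 6 dp, full precision carried).
H' = −Σ pᵢ ln pᵢ = −((-0.271483) + (-0.366948) + (-0.355594) + (-0.317167)) = 1.311192.
With S = 4 species, ln S = 1.386294, so J = 1.311192/1.386294 = 0.945825, i.e. 0.9458 to 4 decimal places.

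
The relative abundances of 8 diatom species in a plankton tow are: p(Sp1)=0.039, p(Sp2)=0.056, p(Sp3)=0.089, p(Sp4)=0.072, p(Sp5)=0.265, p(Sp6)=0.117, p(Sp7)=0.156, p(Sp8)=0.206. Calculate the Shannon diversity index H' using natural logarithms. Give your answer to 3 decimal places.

1.911

Each pᵢ ln pᵢ term (working shown to 5 dp, full precision carried): 0.039×(-3.24419)=-0.12652, 0.056×(-2.88240)=-0.16141, 0.089×(-2.41912)=-0.21530, 0.072×(-2.63109)=-0.18944, 0.265×(-1.32803)=-0.35193, 0.117×(-2.14558)=-0.25103, 0.156×(-1.85790)=-0.28983, 0.206×(-1.57988)=-0.32546.
Sum = -1.91093, so H' = 1.911.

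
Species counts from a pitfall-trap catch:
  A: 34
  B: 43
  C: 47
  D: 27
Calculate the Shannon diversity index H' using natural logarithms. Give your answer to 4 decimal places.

Total N = 34+43+47+27 = 151, so the proportions are 0.225166, 0.284768, 0.311258, 0.178808 (working shown to 6 dp, full precision carried).
Each pᵢ ln pᵢ term: 0.225166×(-1.490919)=-0.335704, 0.284768×(-1.256080)=-0.357692, 0.311258×(-1.167132)=-0.363280, 0.178808×(-1.721443)=-0.307808.
Sum = -1.364483, so H' = 1.3645.

1.3645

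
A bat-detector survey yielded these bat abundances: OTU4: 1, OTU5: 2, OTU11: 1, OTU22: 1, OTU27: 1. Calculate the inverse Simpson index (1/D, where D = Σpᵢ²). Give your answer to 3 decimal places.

4.500

Total N = 1+2+1+1+1 = 6, so the proportions are 0.1666667, 0.3333333, 0.1666667, 0.1666667, 0.1666667 (working shown to 7 dp, full precision carried).
D = 0.1666667² + 0.3333333² + 0.1666667² + 0.1666667² + 0.1666667² = 0.0277778 + 0.1111111 + 0.0277778 + 0.0277778 + 0.0277778 = 0.2222222.
So 1/D = 4.50000, i.e. 4.500 to 3 decimal places.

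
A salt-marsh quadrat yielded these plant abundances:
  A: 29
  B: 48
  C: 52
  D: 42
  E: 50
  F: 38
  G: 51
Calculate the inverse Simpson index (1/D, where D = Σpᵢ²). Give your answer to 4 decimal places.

6.7877

Total N = 29+48+52+42+50+38+51 = 310, so the proportions are 0.09354839, 0.15483871, 0.16774194, 0.13548387, 0.16129032, 0.12258065, 0.16451613 (working shown to 8 dp, full precision carried).
D = 0.09354839² + 0.15483871² + 0.16774194² + 0.13548387² + 0.16129032² + 0.12258065² + 0.16451613² = 0.00875130 + 0.02397503 + 0.02813736 + 0.01835588 + 0.02601457 + 0.01502601 + 0.02706556 = 0.14732570.
So 1/D = 6.787682, i.e. 6.7877 to 4 decimal places.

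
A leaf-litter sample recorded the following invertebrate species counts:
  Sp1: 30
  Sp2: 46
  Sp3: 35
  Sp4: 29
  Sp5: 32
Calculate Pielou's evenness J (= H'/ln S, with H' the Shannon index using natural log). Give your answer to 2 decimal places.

Total N = 30+46+35+29+32 = 172, so the proportions are 0.1744, 0.2674, 0.2035, 0.1686, 0.186 (working shown to 4 dp, full precision carried).
H' = −Σ pᵢ ln pᵢ = −((-0.3046) + (-0.3527) + (-0.3240) + (-0.3001) + (-0.3129)) = 1.5943.
With S = 5 species, ln S = 1.6094, so J = 1.5943/1.6094 = 0.9906, i.e. 0.99 to 2 decimal places.

0.99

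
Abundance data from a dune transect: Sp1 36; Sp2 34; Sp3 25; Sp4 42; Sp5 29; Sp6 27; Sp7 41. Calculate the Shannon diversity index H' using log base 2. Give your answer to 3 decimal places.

2.782

Total N = 36+34+25+42+29+27+41 = 234, so the proportions are 0.15385, 0.1453, 0.10684, 0.17949, 0.12393, 0.11538, 0.17521 (working shown to 5 dp, full precision carried).
Each pᵢ log₂ pᵢ term: 0.15385×(-2.70044)=-0.41545, 0.1453×(-2.78290)=-0.40435, 0.10684×(-3.22651)=-0.34471, 0.17949×(-2.47805)=-0.44478, 0.12393×(-3.01238)=-0.37333, 0.11538×(-3.11548)=-0.35948, 0.17521×(-2.51281)=-0.44028.
Sum = -2.78238, so H' = 2.782.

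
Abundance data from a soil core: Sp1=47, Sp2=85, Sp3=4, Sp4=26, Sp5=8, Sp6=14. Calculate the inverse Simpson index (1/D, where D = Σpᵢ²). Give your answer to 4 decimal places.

3.2598

Total N = 47+85+4+26+8+14 = 184, so the proportions are 0.25543478, 0.46195652, 0.02173913, 0.14130435, 0.04347826, 0.07608696 (working shown to 8 dp, full precision carried).
D = 0.25543478² + 0.46195652² + 0.02173913² + 0.14130435² + 0.04347826² + 0.07608696² = 0.06524693 + 0.21340383 + 0.00047259 + 0.01996692 + 0.00189036 + 0.00578922 = 0.30676985.
So 1/D = 3.259773, i.e. 3.2598 to 4 decimal places.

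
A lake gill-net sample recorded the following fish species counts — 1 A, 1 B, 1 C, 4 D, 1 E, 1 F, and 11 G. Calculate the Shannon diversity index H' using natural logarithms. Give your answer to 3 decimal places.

Total N = 1+1+1+4+1+1+11 = 20, so the proportions are 0.05, 0.05, 0.05, 0.2, 0.05, 0.05, 0.55 (working shown to 5 dp, full precision carried).
Each pᵢ ln pᵢ term: 0.05×(-2.99573)=-0.14979, 0.05×(-2.99573)=-0.14979, 0.05×(-2.99573)=-0.14979, 0.2×(-1.60944)=-0.32189, 0.05×(-2.99573)=-0.14979, 0.05×(-2.99573)=-0.14979, 0.55×(-0.59784)=-0.32881.
Sum = -1.39963, so H' = 1.400.

1.400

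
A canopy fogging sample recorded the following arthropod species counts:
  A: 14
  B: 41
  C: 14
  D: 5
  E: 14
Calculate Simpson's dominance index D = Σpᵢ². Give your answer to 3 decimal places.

0.296

Total N = 14+41+14+5+14 = 88, so the proportions are 0.15909, 0.46591, 0.15909, 0.05682, 0.15909 (working shown to 5 dp, full precision carried).
D = 0.15909² + 0.46591² + 0.15909² + 0.05682² + 0.15909² = 0.02531 + 0.21707 + 0.02531 + 0.00323 + 0.02531 = 0.29623.
To 3 decimal places, D = 0.296.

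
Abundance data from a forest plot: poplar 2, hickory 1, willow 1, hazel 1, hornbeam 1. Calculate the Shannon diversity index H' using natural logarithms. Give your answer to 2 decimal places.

Total N = 2+1+1+1+1 = 6, so the proportions are 0.3333, 0.1667, 0.1667, 0.1667, 0.1667 (working shown to 4 dp, full precision carried).
Each pᵢ ln pᵢ term: 0.3333×(-1.0986)=-0.3662, 0.1667×(-1.7918)=-0.2986, 0.1667×(-1.7918)=-0.2986, 0.1667×(-1.7918)=-0.2986, 0.1667×(-1.7918)=-0.2986.
Sum = -1.5607, so H' = 1.56.

1.56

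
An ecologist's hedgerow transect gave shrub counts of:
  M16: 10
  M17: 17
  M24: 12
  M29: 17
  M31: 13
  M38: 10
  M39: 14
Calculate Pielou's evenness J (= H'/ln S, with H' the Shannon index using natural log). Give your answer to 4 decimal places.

0.9893

Total N = 10+17+12+17+13+10+14 = 93, so the proportions are 0.107527, 0.182796, 0.129032, 0.182796, 0.139785, 0.107527, 0.150538 (working shown to 6 dp, full precision carried).
H' = −Σ pᵢ ln pᵢ = −((-0.239786) + (-0.310640) + (-0.264218) + (-0.310640) + (-0.275048) + (-0.239786) + (-0.285049)) = 1.925170.
With S = 7 species, ln S = 1.945910, so J = 1.925170/1.945910 = 0.989341, i.e. 0.9893 to 4 decimal places.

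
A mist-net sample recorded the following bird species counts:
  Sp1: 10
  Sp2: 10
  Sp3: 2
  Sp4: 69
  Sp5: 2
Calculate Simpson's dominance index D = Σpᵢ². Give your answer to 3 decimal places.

0.575

Total N = 10+10+2+69+2 = 93, so the proportions are 0.10753, 0.10753, 0.02151, 0.74194, 0.02151 (working shown to 5 dp, full precision carried).
D = 0.10753² + 0.10753² + 0.02151² + 0.74194² + 0.02151² = 0.01156 + 0.01156 + 0.00046 + 0.55047 + 0.00046 = 0.57452.
To 3 decimal places, D = 0.575.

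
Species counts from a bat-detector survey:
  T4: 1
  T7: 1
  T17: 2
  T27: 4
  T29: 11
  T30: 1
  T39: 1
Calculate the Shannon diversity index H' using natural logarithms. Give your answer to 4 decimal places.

1.4584

Total N = 1+1+2+4+11+1+1 = 21, so the proportions are 0.047619, 0.047619, 0.095238, 0.190476, 0.52381, 0.047619, 0.047619 (working shown to 6 dp, full precision carried).
Each pᵢ ln pᵢ term: 0.047619×(-3.044522)=-0.144977, 0.047619×(-3.044522)=-0.144977, 0.095238×(-2.351375)=-0.223941, 0.190476×(-1.658228)=-0.315853, 0.52381×(-0.646627)=-0.338709, 0.047619×(-3.044522)=-0.144977, 0.047619×(-3.044522)=-0.144977.
Sum = -1.458412, so H' = 1.4584.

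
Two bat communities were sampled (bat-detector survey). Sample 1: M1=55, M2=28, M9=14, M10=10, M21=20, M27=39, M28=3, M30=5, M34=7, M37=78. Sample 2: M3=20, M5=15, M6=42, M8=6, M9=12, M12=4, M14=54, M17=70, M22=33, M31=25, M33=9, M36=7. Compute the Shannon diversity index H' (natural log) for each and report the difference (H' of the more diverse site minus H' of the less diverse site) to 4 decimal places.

0.2503

Sample 1: N=259, proportions 0.2123552, 0.1081081, 0.0540541, 0.03861, 0.0772201, 0.1505792, 0.011583, 0.019305, 0.027027, 0.3011583, giving H' = 1.9226237 (working shown to 7 dp, full precision carried).
Sample 2: N=297, proportions 0.0673401, 0.0505051, 0.1414141, 0.020202, 0.040404, 0.013468, 0.1818182, 0.2356902, 0.1111111, 0.0841751, 0.030303, 0.023569, giving H' = 2.1729073.
Difference = |1.9226237 − 2.1729073| = 0.2502836, i.e. 0.2503 to 4 decimal places.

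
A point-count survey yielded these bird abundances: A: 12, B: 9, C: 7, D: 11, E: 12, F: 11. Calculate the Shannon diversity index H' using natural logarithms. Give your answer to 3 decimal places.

Total N = 12+9+7+11+12+11 = 62, so the proportions are 0.19355, 0.14516, 0.1129, 0.17742, 0.19355, 0.17742 (working shown to 5 dp, full precision carried).
Each pᵢ ln pᵢ term: 0.19355×(-1.64223)=-0.31785, 0.14516×(-1.92991)=-0.28015, 0.1129×(-2.18122)=-0.24627, 0.17742×(-1.72924)=-0.30680, 0.19355×(-1.64223)=-0.31785, 0.17742×(-1.72924)=-0.30680.
Sum = -1.77572, so H' = 1.776.

1.776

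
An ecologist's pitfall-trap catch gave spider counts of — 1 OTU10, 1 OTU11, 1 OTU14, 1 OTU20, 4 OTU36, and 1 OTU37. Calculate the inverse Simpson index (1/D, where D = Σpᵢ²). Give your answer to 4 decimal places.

Total N = 1+1+1+1+4+1 = 9, so the proportions are 0.11111111, 0.11111111, 0.11111111, 0.11111111, 0.44444444, 0.11111111 (working shown to 8 dp, full precision carried).
D = 0.11111111² + 0.11111111² + 0.11111111² + 0.11111111² + 0.44444444² + 0.11111111² = 0.01234568 + 0.01234568 + 0.01234568 + 0.01234568 + 0.19753086 + 0.01234568 = 0.25925926.
So 1/D = 3.857143, i.e. 3.8571 to 4 decimal places.

3.8571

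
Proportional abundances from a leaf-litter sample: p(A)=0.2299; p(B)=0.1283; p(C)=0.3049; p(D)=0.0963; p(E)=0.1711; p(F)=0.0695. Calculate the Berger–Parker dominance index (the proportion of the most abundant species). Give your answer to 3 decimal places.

0.305

The largest proportion is 0.3049, i.e. d = 0.305 to 3 decimal places.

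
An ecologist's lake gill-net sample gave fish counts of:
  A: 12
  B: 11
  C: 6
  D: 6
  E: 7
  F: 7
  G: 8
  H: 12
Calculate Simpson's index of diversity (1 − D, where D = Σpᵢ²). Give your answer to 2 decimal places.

0.86

Total N = 12+11+6+6+7+7+8+12 = 69, so the proportions are 0.17391, 0.15942, 0.08696, 0.08696, 0.10145, 0.10145, 0.11594, 0.17391 (working shown to 5 dp, full precision carried).
D = 0.17391² + 0.15942² + 0.08696² + 0.08696² + 0.10145² + 0.10145² + 0.11594² + 0.17391² = 0.03025 + 0.02541 + 0.00756 + 0.00756 + 0.01029 + 0.01029 + 0.01344 + 0.03025 = 0.13506.
So 1 − D = 0.86494, i.e. 0.86 to 2 decimal places.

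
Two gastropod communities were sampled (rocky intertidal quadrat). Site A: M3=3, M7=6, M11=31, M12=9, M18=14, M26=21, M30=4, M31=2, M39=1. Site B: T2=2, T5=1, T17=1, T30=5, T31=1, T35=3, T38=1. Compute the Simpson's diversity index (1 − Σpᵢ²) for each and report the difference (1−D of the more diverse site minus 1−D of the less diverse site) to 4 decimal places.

Site A: N=91, proportions 0.032967, 0.0659341, 0.3406593, 0.0989011, 0.1538462, 0.2307692, 0.043956, 0.021978, 0.010989, giving 1−D = 0.7892767 (working shown to 7 dp, full precision carried).
Site B: N=14, proportions 0.1428571, 0.0714286, 0.0714286, 0.3571429, 0.0714286, 0.2142857, 0.0714286, giving 1−D = 0.7857143.
Difference = |0.7892767 − 0.7857143| = 0.0035624, i.e. 0.0036 to 4 decimal places.

0.0036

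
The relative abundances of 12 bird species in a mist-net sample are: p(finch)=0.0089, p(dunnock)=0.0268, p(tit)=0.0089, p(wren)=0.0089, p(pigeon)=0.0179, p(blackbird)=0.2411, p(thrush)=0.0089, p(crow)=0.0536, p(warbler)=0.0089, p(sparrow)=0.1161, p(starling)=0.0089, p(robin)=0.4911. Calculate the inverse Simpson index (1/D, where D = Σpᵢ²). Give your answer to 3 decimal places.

D = 0.0089² + 0.0268² + 0.0089² + 0.0089² + 0.0179² + 0.2411² + 0.0089² + 0.0536² + 0.0089² + 0.1161² + 0.0089² + 0.4911² = 0.000079 + 0.000718 + 0.000079 + 0.000079 + 0.000320 + 0.058129 + 0.000079 + 0.002873 + 0.000079 + 0.013479 + 0.000079 + 0.241179 = 0.317174 (working shown to 6 dp, full precision carried).
So 1/D = 3.15284, i.e. 3.153 to 3 decimal places.

3.153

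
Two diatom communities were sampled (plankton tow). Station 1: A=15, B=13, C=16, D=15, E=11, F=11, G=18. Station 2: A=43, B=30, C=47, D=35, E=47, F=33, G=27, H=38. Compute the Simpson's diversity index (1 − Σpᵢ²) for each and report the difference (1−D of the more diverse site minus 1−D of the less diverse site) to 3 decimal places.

0.018

Station 1: N=99, proportions 0.15152, 0.13131, 0.16162, 0.15152, 0.11111, 0.11111, 0.18182, giving 1−D = 0.85297 (working shown to 5 dp, full precision carried).
Station 2: N=300, proportions 0.14333, 0.1, 0.15667, 0.11667, 0.15667, 0.11, 0.09, 0.12667, giving 1−D = 0.87051.
Difference = |0.85297 − 0.87051| = 0.01754, i.e. 0.018 to 3 decimal places.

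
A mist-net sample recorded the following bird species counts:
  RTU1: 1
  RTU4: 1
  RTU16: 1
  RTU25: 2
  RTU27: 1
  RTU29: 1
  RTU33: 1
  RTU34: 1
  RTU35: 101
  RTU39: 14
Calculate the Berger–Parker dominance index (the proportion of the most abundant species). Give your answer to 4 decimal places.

Total N = 1+1+1+2+1+1+1+1+101+14 = 124, so the proportions are 0.008065, 0.008065, 0.008065, 0.016129, 0.008065, 0.008065, 0.008065, 0.008065, 0.814516, 0.112903 (working shown to 6 dp, full precision carried).
The largest proportion is 0.814516, i.e. d = 0.8145 to 4 decimal places.

0.8145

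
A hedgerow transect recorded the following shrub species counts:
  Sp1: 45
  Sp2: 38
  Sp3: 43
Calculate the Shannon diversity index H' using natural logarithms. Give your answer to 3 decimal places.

Total N = 45+38+43 = 126, so the proportions are 0.35714, 0.30159, 0.34127 (working shown to 5 dp, full precision carried).
Each pᵢ ln pᵢ term: 0.35714×(-1.02962)=-0.36772, 0.30159×(-1.19870)=-0.36151, 0.34127×(-1.07508)=-0.36689.
Sum = -1.09613, so H' = 1.096.

1.096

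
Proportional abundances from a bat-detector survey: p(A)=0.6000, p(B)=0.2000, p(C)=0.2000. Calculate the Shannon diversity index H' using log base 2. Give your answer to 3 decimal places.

Each pᵢ log₂ pᵢ term (working shown to 5 dp, full precision carried): 0.6×(-0.73697)=-0.44218, 0.2×(-2.32193)=-0.46439, 0.2×(-2.32193)=-0.46439.
Sum = -1.37095, so H' = 1.371.

1.371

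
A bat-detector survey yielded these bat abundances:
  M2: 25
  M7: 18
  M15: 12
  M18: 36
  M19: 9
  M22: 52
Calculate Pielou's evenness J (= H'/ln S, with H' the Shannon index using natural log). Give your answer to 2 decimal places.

0.91

Total N = 25+18+12+36+9+52 = 152, so the proportions are 0.1645, 0.1184, 0.0789, 0.2368, 0.0592, 0.3421 (working shown to 4 dp, full precision carried).
H' = −Σ pᵢ ln pᵢ = −((-0.2969) + (-0.2527) + (-0.2004) + (-0.3411) + (-0.1674) + (-0.3670)) = 1.6254.
With S = 6 species, ln S = 1.7918, so J = 1.6254/1.7918 = 0.9072, i.e. 0.91 to 2 decimal places.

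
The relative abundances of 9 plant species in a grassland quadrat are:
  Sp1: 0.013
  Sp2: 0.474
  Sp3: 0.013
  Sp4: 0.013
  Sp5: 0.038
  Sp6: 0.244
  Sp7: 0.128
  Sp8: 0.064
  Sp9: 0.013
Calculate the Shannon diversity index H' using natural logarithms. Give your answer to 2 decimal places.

Each pᵢ ln pᵢ term (working shown to 4 dp, full precision carried): 0.013×(-4.3428)=-0.0565, 0.474×(-0.7465)=-0.3539, 0.013×(-4.3428)=-0.0565, 0.013×(-4.3428)=-0.0565, 0.038×(-3.2702)=-0.1243, 0.244×(-1.4106)=-0.3442, 0.128×(-2.0557)=-0.2631, 0.064×(-2.7489)=-0.1759, 0.013×(-4.3428)=-0.0565.
Sum = -1.4872, so H' = 1.49.

1.49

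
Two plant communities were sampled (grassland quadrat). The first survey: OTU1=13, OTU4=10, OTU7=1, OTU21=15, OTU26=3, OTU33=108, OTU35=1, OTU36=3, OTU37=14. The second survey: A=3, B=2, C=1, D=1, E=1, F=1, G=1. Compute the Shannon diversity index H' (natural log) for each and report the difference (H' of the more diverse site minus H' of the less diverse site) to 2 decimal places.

The first survey: N=168, proportions 0.07738, 0.05952, 0.00595, 0.08929, 0.01786, 0.64286, 0.00595, 0.01786, 0.08333, giving H' = 1.27754 (working shown to 5 dp, full precision carried).
The second survey: N=10, proportions 0.3, 0.2, 0.1, 0.1, 0.1, 0.1, 0.1, giving H' = 1.83437.
Difference = |1.27754 − 1.83437| = 0.55683, i.e. 0.56 to 2 decimal places.

0.56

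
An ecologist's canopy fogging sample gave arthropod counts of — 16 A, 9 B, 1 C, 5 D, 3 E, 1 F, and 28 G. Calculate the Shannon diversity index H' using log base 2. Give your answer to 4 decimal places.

Total N = 16+9+1+5+3+1+28 = 63, so the proportions are 0.253968, 0.142857, 0.015873, 0.079365, 0.047619, 0.015873, 0.444444 (working shown to 6 dp, full precision carried).
Each pᵢ log₂ pᵢ term: 0.253968×(-1.977280)=-0.502166, 0.142857×(-2.807355)=-0.401051, 0.015873×(-5.977280)=-0.094877, 0.079365×(-3.655352)=-0.290107, 0.047619×(-4.392317)=-0.209158, 0.015873×(-5.977280)=-0.094877, 0.444444×(-1.169925)=-0.519967.
Sum = -2.112204, so H' = 2.1122.

2.1122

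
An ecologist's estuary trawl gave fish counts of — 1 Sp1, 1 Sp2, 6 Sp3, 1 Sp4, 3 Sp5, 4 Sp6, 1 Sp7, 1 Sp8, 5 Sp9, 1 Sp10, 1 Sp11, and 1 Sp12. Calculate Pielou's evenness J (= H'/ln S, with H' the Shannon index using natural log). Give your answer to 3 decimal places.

Total N = 1+1+6+1+3+4+1+1+5+1+1+1 = 26, so the proportions are 0.03846, 0.03846, 0.23077, 0.03846, 0.11538, 0.15385, 0.03846, 0.03846, 0.19231, 0.03846, 0.03846, 0.03846 (working shown to 5 dp, full precision carried).
H' = −Σ pᵢ ln pᵢ = −((-0.12531) + (-0.12531) + (-0.33839) + (-0.12531) + (-0.24917) + (-0.28797) + (-0.12531) + (-0.12531) + (-0.31705) + (-0.12531) + (-0.12531) + (-0.12531)) = 2.19507.
With S = 12 species, ln S = 2.48491, so J = 2.19507/2.48491 = 0.88336, i.e. 0.883 to 3 decimal places.

0.883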